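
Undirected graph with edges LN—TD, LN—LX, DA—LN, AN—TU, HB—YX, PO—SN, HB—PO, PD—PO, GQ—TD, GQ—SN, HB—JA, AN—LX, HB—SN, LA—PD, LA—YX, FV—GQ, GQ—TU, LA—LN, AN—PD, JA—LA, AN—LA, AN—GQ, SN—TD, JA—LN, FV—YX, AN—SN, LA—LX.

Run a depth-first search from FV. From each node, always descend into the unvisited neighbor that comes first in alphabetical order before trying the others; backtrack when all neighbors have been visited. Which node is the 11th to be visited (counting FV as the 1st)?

Visit FV
FV → GQ
GQ → AN
AN → LA
LA → JA
JA → HB
HB → PO
PO → PD
PO → SN
SN → TD
TD → LN
LN → DA
LN → LX
HB → YX
AN → TU

Visit order: FV, GQ, AN, LA, JA, HB, PO, PD, SN, TD, LN, DA, LX, YX, TU

LN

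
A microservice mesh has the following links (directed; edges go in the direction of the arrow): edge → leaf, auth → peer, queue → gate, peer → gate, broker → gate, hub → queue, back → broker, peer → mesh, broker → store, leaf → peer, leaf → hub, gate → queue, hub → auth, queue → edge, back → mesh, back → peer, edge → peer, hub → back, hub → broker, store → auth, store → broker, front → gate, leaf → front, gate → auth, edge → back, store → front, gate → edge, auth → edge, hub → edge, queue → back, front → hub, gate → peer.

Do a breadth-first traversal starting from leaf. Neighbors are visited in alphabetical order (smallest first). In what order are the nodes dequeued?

Visit leaf; enqueue front, hub, peer → queue [front, hub, peer]
Visit front; enqueue gate → queue [hub, peer, gate]
Visit hub; enqueue auth, back, broker, edge, queue → queue [peer, gate, auth, back, broker, edge, queue]
Visit peer; enqueue mesh → queue [gate, auth, back, broker, edge, queue, mesh]
Visit gate → queue [auth, back, broker, edge, queue, mesh]
Visit auth → queue [back, broker, edge, queue, mesh]
Visit back → queue [broker, edge, queue, mesh]
Visit broker; enqueue store → queue [edge, queue, mesh, store]
Visit edge → queue [queue, mesh, store]
Visit queue → queue [mesh, store]
Visit mesh → queue [store]
Visit store → queue []

leaf, front, hub, peer, gate, auth, back, broker, edge, queue, mesh, store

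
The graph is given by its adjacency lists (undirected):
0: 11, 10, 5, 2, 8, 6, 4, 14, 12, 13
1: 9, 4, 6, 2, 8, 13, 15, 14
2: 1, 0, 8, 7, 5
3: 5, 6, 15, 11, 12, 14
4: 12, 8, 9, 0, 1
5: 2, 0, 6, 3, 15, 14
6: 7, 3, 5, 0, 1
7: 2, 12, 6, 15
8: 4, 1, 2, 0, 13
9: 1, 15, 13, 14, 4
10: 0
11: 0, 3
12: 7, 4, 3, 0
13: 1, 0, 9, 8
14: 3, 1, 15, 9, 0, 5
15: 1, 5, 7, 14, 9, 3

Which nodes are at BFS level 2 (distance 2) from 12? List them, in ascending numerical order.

Level 0: 12
Level 1: 0, 3, 4, 7
Level 2: 1, 2, 5, 6, 8, 9, 10, 11, 13, 14, 15

1, 2, 5, 6, 8, 9, 10, 11, 13, 14, 15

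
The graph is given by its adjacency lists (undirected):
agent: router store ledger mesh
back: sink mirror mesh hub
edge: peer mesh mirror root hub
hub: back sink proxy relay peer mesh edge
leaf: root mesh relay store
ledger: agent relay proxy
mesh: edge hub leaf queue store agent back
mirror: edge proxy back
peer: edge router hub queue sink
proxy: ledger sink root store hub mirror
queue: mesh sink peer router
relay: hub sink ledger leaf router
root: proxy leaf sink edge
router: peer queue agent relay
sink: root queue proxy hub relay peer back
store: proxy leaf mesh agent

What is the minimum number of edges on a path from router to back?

3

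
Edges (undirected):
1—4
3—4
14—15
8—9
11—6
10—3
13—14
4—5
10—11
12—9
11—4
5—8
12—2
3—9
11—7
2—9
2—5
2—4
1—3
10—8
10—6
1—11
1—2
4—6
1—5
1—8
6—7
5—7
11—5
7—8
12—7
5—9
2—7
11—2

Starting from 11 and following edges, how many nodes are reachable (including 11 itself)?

12

BFS from 11 visits: 11, 1, 2, 4, 5, 6, 7, 10, 3, 8, 9, 12
Reachable nodes: 12 of 15 total.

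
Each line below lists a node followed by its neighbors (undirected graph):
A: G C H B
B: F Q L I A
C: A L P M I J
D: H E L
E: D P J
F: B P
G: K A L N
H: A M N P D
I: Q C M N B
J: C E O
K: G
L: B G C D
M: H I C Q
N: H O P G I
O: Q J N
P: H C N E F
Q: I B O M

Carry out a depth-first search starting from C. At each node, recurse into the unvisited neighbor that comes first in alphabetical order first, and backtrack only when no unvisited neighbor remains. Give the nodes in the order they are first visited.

Visit C
C → A
A → B
B → F
F → P
P → E
E → D
D → H
H → M
M → I
I → N
N → G
G → K
G → L
N → O
O → J
O → Q

C, A, B, F, P, E, D, H, M, I, N, G, K, L, O, J, Q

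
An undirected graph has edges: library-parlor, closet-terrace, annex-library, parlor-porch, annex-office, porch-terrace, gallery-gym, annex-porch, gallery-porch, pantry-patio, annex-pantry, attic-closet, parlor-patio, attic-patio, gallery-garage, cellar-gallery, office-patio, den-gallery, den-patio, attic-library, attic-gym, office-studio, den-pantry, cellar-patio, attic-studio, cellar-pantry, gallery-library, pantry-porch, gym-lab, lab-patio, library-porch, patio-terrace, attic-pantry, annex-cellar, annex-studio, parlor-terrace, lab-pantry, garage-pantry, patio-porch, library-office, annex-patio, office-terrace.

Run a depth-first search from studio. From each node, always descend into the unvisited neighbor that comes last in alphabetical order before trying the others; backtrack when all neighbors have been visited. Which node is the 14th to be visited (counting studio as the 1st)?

Visit studio
studio → office
office → terrace
terrace → porch
porch → patio
patio → parlor
parlor → library
library → gallery
gallery → gym
gym → lab
lab → pantry
pantry → garage
pantry → den
pantry → cellar
cellar → annex
pantry → attic
attic → closet

Visit order: studio, office, terrace, porch, patio, parlor, library, gallery, gym, lab, pantry, garage, den, cellar, annex, attic, closet

cellar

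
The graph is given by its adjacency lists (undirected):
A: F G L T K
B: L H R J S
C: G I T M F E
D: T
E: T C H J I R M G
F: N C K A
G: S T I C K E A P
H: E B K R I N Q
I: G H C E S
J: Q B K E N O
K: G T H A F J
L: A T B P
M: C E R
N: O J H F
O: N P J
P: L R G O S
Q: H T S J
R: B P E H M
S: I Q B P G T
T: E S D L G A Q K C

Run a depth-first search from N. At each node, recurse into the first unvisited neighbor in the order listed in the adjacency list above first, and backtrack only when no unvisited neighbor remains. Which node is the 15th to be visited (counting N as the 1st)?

Q

Visit N
N → O
O → P
P → L
L → A
A → F
F → C
C → G
G → S
S → I
I → H
H → E
E → T
T → D
T → Q
Q → J
J → B
B → R
R → M
J → K

Visit order: N, O, P, L, A, F, C, G, S, I, H, E, T, D, Q, J, B, R, M, K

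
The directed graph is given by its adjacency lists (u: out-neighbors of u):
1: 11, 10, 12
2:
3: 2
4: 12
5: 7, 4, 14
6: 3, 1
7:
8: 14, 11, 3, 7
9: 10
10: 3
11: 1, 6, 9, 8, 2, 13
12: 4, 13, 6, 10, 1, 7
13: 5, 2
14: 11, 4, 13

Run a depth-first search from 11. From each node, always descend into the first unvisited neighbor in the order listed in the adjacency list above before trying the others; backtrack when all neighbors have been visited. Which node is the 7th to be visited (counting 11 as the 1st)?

4

Visit 11
11 → 1
1 → 10
10 → 3
3 → 2
1 → 12
12 → 4
12 → 13
13 → 5
5 → 7
5 → 14
12 → 6
11 → 9
11 → 8

Visit order: 11, 1, 10, 3, 2, 12, 4, 13, 5, 7, 14, 6, 9, 8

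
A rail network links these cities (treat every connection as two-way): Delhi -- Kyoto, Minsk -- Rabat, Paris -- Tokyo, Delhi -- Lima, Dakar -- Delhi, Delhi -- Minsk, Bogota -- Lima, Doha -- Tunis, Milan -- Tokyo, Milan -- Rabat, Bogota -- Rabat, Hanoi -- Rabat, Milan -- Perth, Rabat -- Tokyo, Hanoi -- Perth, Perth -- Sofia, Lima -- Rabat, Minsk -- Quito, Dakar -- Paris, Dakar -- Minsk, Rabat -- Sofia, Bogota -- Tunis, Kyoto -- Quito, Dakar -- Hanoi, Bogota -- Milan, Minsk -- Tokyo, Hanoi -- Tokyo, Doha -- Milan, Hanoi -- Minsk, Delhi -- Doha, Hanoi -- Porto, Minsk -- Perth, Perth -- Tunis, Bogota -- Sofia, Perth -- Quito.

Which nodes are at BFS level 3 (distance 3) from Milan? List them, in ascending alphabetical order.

Dakar, Kyoto, Porto

Level 0: Milan
Level 1: Bogota, Doha, Perth, Rabat, Tokyo
Level 2: Delhi, Hanoi, Lima, Minsk, Paris, Quito, Sofia, Tunis
Level 3: Dakar, Kyoto, Porto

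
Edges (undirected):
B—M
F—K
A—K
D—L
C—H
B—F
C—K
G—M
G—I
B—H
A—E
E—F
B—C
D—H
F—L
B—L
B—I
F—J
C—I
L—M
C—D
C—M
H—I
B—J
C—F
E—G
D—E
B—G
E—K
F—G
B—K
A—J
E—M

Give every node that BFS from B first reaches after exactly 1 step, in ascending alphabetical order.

C, F, G, H, I, J, K, L, M

Level 0: B
Level 1: C, F, G, H, I, J, K, L, M
Level 2: A, D, E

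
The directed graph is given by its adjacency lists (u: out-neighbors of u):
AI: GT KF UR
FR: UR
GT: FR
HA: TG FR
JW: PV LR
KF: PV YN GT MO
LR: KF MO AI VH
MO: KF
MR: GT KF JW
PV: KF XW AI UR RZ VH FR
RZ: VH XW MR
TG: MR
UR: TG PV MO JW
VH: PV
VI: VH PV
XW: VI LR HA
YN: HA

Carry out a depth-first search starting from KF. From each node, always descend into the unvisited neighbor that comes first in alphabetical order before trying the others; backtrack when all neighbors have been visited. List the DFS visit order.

KF, GT, FR, UR, JW, LR, AI, MO, VH, PV, RZ, MR, XW, HA, TG, VI, YN

Visit KF
KF → GT
GT → FR
FR → UR
UR → JW
JW → LR
LR → AI
LR → MO
LR → VH
VH → PV
PV → RZ
RZ → MR
RZ → XW
XW → HA
HA → TG
XW → VI
KF → YN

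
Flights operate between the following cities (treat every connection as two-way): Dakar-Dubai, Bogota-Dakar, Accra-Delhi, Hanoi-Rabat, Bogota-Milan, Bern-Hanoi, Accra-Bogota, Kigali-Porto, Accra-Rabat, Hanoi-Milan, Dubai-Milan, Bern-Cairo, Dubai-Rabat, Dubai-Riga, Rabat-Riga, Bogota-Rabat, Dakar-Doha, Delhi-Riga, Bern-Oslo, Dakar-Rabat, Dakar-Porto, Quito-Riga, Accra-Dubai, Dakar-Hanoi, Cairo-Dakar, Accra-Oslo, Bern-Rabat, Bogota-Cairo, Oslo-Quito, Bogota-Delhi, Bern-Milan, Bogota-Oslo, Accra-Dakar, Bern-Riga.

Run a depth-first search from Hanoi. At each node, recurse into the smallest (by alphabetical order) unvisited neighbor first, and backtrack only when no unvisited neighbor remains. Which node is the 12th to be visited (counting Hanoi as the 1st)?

Delhi

Visit Hanoi
Hanoi → Bern
Bern → Cairo
Cairo → Bogota
Bogota → Accra
Accra → Dakar
Dakar → Doha
Dakar → Dubai
Dubai → Milan
Dubai → Rabat
Rabat → Riga
Riga → Delhi
Riga → Quito
Quito → Oslo
Dakar → Porto
Porto → Kigali

Visit order: Hanoi, Bern, Cairo, Bogota, Accra, Dakar, Doha, Dubai, Milan, Rabat, Riga, Delhi, Quito, Oslo, Porto, Kigali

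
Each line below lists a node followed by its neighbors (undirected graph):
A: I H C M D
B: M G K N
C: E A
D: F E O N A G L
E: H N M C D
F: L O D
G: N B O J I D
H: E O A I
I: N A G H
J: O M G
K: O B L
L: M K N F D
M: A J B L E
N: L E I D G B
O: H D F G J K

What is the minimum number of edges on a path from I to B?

2

Level 0: I
Level 1: A, G, H, N
Level 2: B, C, D, E, J, L, M, O
Level 3: F, K
B first appears at level 2.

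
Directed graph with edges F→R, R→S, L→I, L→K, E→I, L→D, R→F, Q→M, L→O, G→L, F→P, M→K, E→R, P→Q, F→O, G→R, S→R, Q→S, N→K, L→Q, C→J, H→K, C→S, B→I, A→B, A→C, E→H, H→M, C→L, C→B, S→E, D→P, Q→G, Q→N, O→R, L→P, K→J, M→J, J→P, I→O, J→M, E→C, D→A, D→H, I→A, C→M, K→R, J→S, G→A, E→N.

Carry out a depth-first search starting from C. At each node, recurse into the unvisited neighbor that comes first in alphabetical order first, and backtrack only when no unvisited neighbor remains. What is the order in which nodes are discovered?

C → B → I → A → O → R → F → P → Q → G → L → D → H → K → J → M → S → E → N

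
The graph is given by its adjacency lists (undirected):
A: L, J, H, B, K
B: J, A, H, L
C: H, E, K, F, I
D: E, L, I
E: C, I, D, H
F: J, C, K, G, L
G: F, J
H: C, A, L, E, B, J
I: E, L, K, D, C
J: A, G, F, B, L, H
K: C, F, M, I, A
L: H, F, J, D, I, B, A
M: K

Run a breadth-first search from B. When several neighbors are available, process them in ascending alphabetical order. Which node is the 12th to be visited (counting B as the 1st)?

I

Visit B; enqueue A, H, J, L → queue [A, H, J, L]
Visit A; enqueue K → queue [H, J, L, K]
Visit H; enqueue C, E → queue [J, L, K, C, E]
Visit J; enqueue F, G → queue [L, K, C, E, F, G]
Visit L; enqueue D, I → queue [K, C, E, F, G, D, I]
Visit K; enqueue M → queue [C, E, F, G, D, I, M]
Visit C → queue [E, F, G, D, I, M]
Visit E → queue [F, G, D, I, M]
Visit F → queue [G, D, I, M]
Visit G → queue [D, I, M]
Visit D → queue [I, M]
Visit I → queue [M]
Visit M → queue []

Visit order: B, A, H, J, L, K, C, E, F, G, D, I, M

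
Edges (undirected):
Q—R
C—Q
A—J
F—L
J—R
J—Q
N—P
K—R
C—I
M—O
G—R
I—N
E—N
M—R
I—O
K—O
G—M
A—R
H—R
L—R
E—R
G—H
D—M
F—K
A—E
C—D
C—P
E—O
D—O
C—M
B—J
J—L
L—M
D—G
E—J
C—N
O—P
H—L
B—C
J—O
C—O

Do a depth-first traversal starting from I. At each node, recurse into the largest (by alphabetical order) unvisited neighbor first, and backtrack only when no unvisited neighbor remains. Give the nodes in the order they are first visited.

Visit I
I → O
O → P
P → N
N → E
E → R
R → Q
Q → J
J → L
L → M
M → G
G → H
G → D
D → C
C → B
L → F
F → K
J → A

I, O, P, N, E, R, Q, J, L, M, G, H, D, C, B, F, K, A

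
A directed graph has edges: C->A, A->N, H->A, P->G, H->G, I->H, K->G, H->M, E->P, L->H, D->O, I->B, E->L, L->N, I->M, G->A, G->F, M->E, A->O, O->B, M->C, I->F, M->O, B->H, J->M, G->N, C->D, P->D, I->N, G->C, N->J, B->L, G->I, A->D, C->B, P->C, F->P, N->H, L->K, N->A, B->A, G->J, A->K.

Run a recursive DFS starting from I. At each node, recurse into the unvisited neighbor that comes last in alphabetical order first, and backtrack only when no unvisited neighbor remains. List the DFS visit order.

I N J M O B L K G F P D C A H E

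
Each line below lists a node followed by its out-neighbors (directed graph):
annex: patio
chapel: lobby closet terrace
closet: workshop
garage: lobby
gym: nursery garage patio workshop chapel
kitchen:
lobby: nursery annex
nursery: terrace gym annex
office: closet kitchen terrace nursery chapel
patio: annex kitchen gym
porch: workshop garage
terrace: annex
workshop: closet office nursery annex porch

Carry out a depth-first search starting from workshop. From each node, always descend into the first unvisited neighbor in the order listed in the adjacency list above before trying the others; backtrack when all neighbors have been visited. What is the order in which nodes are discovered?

workshop → closet → office → kitchen → terrace → annex → patio → gym → nursery → garage → lobby → chapel → porch

Visit workshop
workshop → closet
workshop → office
office → kitchen
office → terrace
terrace → annex
annex → patio
patio → gym
gym → nursery
gym → garage
garage → lobby
gym → chapel
workshop → porch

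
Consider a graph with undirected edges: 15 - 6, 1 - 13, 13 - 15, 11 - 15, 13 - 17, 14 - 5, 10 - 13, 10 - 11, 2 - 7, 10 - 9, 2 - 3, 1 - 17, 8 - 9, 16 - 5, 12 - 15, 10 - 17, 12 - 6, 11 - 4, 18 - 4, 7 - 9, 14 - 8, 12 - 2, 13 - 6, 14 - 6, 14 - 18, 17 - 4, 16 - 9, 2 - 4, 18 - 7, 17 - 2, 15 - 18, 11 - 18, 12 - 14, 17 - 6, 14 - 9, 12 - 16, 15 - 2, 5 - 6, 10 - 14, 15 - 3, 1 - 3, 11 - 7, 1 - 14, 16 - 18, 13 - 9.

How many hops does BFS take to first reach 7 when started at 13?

2

Level 0: 13
Level 1: 1, 6, 9, 10, 15, 17
Level 2: 2, 3, 4, 5, 7, 8, 11, 12, 14, 16, 18
7 first appears at level 2.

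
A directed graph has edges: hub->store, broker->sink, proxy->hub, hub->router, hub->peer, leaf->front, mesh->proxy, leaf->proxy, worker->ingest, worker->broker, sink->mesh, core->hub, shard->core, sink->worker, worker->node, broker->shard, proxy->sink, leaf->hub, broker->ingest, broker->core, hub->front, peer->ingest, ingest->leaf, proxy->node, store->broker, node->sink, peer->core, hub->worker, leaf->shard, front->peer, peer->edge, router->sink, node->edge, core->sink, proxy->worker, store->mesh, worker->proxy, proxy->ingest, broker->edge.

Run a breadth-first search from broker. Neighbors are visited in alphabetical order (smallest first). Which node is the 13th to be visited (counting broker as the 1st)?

Visit broker; enqueue core, edge, ingest, shard, sink → queue [core, edge, ingest, shard, sink]
Visit core; enqueue hub → queue [edge, ingest, shard, sink, hub]
Visit edge → queue [ingest, shard, sink, hub]
Visit ingest; enqueue leaf → queue [shard, sink, hub, leaf]
Visit shard → queue [sink, hub, leaf]
Visit sink; enqueue mesh, worker → queue [hub, leaf, mesh, worker]
Visit hub; enqueue front, peer, router, store → queue [leaf, mesh, worker, front, peer, router, store]
Visit leaf; enqueue proxy → queue [mesh, worker, front, peer, router, store, proxy]
Visit mesh → queue [worker, front, peer, router, store, proxy]
Visit worker; enqueue node → queue [front, peer, router, store, proxy, node]
Visit front → queue [peer, router, store, proxy, node]
Visit peer → queue [router, store, proxy, node]
Visit router → queue [store, proxy, node]
Visit store → queue [proxy, node]
Visit proxy → queue [node]
Visit node → queue []

Visit order: broker, core, edge, ingest, shard, sink, hub, leaf, mesh, worker, front, peer, router, store, proxy, node

router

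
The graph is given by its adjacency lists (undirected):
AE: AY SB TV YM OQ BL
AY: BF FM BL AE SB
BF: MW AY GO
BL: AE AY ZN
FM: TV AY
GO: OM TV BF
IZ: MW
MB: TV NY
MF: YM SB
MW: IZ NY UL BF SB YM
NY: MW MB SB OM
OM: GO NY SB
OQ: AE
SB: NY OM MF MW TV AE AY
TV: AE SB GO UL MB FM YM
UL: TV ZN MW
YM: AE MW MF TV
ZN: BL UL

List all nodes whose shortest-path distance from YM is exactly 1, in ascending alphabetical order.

Level 0: YM
Level 1: AE, MF, MW, TV
Level 2: AY, BF, BL, FM, GO, IZ, MB, NY, OQ, SB, UL
Level 3: OM, ZN

AE, MF, MW, TV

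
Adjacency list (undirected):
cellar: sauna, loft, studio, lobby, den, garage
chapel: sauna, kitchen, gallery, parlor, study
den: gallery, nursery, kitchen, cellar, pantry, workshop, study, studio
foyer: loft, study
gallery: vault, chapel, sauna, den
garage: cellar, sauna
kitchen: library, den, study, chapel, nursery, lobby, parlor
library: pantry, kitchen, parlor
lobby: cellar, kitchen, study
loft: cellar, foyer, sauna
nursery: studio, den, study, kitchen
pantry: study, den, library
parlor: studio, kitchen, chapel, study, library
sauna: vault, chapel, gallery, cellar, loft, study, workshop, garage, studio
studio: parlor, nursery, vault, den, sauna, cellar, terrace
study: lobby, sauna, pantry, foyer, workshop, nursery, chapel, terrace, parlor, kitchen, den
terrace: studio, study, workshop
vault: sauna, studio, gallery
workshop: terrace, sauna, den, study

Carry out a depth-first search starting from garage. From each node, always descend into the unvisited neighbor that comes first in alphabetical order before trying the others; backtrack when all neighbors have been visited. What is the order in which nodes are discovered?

Visit garage
garage → cellar
cellar → den
den → gallery
gallery → chapel
chapel → kitchen
kitchen → library
library → pantry
pantry → study
study → foyer
foyer → loft
loft → sauna
sauna → studio
studio → nursery
studio → parlor
studio → terrace
terrace → workshop
studio → vault
study → lobby

garage, cellar, den, gallery, chapel, kitchen, library, pantry, study, foyer, loft, sauna, studio, nursery, parlor, terrace, workshop, vault, lobby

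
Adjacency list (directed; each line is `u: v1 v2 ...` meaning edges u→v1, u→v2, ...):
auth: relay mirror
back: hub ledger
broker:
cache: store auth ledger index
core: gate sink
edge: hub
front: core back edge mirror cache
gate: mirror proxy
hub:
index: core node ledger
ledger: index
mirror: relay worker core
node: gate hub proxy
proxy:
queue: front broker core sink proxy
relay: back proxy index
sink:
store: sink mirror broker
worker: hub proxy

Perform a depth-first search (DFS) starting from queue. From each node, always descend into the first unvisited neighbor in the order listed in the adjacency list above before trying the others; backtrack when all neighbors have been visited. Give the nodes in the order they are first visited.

queue, front, core, gate, mirror, relay, back, hub, ledger, index, node, proxy, worker, sink, edge, cache, store, broker, auth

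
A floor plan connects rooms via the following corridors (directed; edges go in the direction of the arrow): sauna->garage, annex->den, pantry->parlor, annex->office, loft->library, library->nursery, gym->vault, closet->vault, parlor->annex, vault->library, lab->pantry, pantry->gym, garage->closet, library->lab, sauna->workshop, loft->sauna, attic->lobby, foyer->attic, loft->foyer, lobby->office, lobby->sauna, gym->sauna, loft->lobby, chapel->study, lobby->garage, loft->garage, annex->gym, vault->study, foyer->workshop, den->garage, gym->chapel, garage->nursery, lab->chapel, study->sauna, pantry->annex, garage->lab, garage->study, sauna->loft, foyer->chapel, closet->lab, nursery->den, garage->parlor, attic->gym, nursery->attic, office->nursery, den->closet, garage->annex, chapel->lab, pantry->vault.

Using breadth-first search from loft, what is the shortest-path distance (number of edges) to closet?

2

Level 0: loft
Level 1: foyer, garage, library, lobby, sauna
Level 2: annex, attic, chapel, closet, lab, nursery, office, parlor, study, workshop
Level 3: den, gym, pantry, vault
closet first appears at level 2.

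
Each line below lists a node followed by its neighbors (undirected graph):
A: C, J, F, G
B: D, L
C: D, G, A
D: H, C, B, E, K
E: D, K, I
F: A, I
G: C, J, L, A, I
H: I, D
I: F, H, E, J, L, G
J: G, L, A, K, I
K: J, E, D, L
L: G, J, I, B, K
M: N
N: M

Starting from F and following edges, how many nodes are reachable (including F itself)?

BFS from F visits: F, A, I, C, G, J, E, H, L, D, K, B
Reachable nodes: 12 of 14 total.

12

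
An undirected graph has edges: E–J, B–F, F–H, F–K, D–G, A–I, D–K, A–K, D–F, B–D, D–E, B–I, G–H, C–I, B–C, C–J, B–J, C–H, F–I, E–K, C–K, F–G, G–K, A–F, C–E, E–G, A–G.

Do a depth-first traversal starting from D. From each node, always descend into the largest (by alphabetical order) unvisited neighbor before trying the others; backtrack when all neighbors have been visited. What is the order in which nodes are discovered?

D -> K -> G -> H -> F -> I -> C -> J -> E -> B -> A

Visit D
D → K
K → G
G → H
H → F
F → I
I → C
C → J
J → E
J → B
I → A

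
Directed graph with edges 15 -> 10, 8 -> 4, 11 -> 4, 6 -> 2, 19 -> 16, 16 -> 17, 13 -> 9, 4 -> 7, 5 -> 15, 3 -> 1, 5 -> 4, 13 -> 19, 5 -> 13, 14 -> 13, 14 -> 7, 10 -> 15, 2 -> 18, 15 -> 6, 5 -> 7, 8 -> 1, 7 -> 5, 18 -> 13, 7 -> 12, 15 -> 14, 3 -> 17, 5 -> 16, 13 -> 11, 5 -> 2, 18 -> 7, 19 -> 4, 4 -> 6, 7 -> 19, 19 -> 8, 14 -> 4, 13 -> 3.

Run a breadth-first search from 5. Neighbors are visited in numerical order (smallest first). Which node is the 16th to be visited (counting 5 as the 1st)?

Visit 5; enqueue 2, 4, 7, 13, 15, 16 → queue [2, 4, 7, 13, 15, 16]
Visit 2; enqueue 18 → queue [4, 7, 13, 15, 16, 18]
Visit 4; enqueue 6 → queue [7, 13, 15, 16, 18, 6]
Visit 7; enqueue 12, 19 → queue [13, 15, 16, 18, 6, 12, 19]
Visit 13; enqueue 3, 9, 11 → queue [15, 16, 18, 6, 12, 19, 3, 9, 11]
Visit 15; enqueue 10, 14 → queue [16, 18, 6, 12, 19, 3, 9, 11, 10, 14]
Visit 16; enqueue 17 → queue [18, 6, 12, 19, 3, 9, 11, 10, 14, 17]
Visit 18 → queue [6, 12, 19, 3, 9, 11, 10, 14, 17]
Visit 6 → queue [12, 19, 3, 9, 11, 10, 14, 17]
Visit 12 → queue [19, 3, 9, 11, 10, 14, 17]
Visit 19; enqueue 8 → queue [3, 9, 11, 10, 14, 17, 8]
Visit 3; enqueue 1 → queue [9, 11, 10, 14, 17, 8, 1]
Visit 9 → queue [11, 10, 14, 17, 8, 1]
Visit 11 → queue [10, 14, 17, 8, 1]
Visit 10 → queue [14, 17, 8, 1]
Visit 14 → queue [17, 8, 1]
Visit 17 → queue [8, 1]
Visit 8 → queue [1]
Visit 1 → queue []

Visit order: 5, 2, 4, 7, 13, 15, 16, 18, 6, 12, 19, 3, 9, 11, 10, 14, 17, 8, 1

14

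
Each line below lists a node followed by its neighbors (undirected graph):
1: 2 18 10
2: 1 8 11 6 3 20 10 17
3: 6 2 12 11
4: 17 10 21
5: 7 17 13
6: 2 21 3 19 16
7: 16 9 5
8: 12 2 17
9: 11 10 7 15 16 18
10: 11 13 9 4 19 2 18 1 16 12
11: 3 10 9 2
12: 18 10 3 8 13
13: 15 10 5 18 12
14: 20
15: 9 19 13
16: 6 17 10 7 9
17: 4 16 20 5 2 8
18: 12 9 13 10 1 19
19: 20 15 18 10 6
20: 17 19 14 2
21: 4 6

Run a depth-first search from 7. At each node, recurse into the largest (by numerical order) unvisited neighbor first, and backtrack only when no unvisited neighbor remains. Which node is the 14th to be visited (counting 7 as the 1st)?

2

Visit 7
7 → 16
16 → 17
17 → 20
20 → 19
19 → 18
18 → 13
13 → 15
15 → 9
9 → 11
11 → 10
10 → 12
12 → 8
8 → 2
2 → 6
6 → 21
21 → 4
6 → 3
2 → 1
13 → 5
20 → 14

Visit order: 7, 16, 17, 20, 19, 18, 13, 15, 9, 11, 10, 12, 8, 2, 6, 21, 4, 3, 1, 5, 14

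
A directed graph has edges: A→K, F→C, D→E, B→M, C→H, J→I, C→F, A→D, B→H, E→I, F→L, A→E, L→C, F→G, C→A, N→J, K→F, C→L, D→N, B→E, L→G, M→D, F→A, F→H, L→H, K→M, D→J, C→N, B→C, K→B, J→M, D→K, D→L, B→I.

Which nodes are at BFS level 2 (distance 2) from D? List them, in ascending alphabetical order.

Level 0: D
Level 1: E, J, K, L, N
Level 2: B, C, F, G, H, I, M
Level 3: A

B, C, F, G, H, I, M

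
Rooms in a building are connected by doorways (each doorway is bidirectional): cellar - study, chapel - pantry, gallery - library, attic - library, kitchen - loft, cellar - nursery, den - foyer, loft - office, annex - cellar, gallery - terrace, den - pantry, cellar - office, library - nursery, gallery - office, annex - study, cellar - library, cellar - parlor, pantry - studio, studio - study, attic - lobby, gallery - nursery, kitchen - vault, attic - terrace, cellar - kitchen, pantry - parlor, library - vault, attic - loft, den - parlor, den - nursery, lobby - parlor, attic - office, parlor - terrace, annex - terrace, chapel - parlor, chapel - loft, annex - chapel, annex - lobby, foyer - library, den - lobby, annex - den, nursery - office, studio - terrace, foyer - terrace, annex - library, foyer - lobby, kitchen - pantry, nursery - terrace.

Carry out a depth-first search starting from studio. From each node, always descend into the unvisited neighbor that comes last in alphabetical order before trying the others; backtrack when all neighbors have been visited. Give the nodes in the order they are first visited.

studio, terrace, parlor, pantry, kitchen, vault, library, nursery, office, loft, chapel, annex, study, cellar, lobby, foyer, den, attic, gallery

Visit studio
studio → terrace
terrace → parlor
parlor → pantry
pantry → kitchen
kitchen → vault
vault → library
library → nursery
nursery → office
office → loft
loft → chapel
chapel → annex
annex → study
study → cellar
annex → lobby
lobby → foyer
foyer → den
lobby → attic
office → gallery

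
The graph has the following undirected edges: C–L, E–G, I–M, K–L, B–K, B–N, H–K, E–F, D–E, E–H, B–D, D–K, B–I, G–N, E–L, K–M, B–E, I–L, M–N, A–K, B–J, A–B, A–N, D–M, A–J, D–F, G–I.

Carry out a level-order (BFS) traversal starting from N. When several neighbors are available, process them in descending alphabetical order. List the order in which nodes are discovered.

N M G B A K I D E J L H F C

Visit N; enqueue M, G, B, A → queue [M, G, B, A]
Visit M; enqueue K, I, D → queue [G, B, A, K, I, D]
Visit G; enqueue E → queue [B, A, K, I, D, E]
Visit B; enqueue J → queue [A, K, I, D, E, J]
Visit A → queue [K, I, D, E, J]
Visit K; enqueue L, H → queue [I, D, E, J, L, H]
Visit I → queue [D, E, J, L, H]
Visit D; enqueue F → queue [E, J, L, H, F]
Visit E → queue [J, L, H, F]
Visit J → queue [L, H, F]
Visit L; enqueue C → queue [H, F, C]
Visit H → queue [F, C]
Visit F → queue [C]
Visit C → queue []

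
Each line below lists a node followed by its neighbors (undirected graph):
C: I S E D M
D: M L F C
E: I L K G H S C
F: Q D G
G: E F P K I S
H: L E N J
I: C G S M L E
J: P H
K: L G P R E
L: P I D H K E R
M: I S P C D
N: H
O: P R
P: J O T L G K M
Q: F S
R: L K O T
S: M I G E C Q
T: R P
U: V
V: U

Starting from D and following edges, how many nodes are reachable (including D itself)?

18

BFS from D visits: D, M, L, F, C, I, S, P, H, K, E, R, Q, G, J, O, T, N
Reachable nodes: 18 of 20 total.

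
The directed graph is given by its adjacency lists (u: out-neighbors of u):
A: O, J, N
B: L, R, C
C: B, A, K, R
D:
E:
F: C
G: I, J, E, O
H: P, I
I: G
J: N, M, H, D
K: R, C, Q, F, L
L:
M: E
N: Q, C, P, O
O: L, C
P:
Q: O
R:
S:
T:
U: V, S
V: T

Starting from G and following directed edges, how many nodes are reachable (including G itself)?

18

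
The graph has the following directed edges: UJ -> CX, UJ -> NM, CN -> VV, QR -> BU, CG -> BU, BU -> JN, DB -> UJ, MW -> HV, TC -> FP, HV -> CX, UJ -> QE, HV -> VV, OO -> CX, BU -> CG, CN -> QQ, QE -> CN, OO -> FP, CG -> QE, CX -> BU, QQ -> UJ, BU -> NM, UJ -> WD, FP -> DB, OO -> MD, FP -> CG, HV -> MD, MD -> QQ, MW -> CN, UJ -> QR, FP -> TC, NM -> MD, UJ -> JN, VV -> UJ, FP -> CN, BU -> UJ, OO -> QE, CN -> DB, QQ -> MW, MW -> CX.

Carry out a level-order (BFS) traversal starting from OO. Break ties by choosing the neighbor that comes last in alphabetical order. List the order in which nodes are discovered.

OO, QE, MD, FP, CX, CN, QQ, TC, DB, CG, BU, VV, UJ, MW, NM, JN, WD, QR, HV

Visit OO; enqueue QE, MD, FP, CX → queue [QE, MD, FP, CX]
Visit QE; enqueue CN → queue [MD, FP, CX, CN]
Visit MD; enqueue QQ → queue [FP, CX, CN, QQ]
Visit FP; enqueue TC, DB, CG → queue [CX, CN, QQ, TC, DB, CG]
Visit CX; enqueue BU → queue [CN, QQ, TC, DB, CG, BU]
Visit CN; enqueue VV → queue [QQ, TC, DB, CG, BU, VV]
Visit QQ; enqueue UJ, MW → queue [TC, DB, CG, BU, VV, UJ, MW]
Visit TC → queue [DB, CG, BU, VV, UJ, MW]
Visit DB → queue [CG, BU, VV, UJ, MW]
Visit CG → queue [BU, VV, UJ, MW]
Visit BU; enqueue NM, JN → queue [VV, UJ, MW, NM, JN]
Visit VV → queue [UJ, MW, NM, JN]
Visit UJ; enqueue WD, QR → queue [MW, NM, JN, WD, QR]
Visit MW; enqueue HV → queue [NM, JN, WD, QR, HV]
Visit NM → queue [JN, WD, QR, HV]
Visit JN → queue [WD, QR, HV]
Visit WD → queue [QR, HV]
Visit QR → queue [HV]
Visit HV → queue []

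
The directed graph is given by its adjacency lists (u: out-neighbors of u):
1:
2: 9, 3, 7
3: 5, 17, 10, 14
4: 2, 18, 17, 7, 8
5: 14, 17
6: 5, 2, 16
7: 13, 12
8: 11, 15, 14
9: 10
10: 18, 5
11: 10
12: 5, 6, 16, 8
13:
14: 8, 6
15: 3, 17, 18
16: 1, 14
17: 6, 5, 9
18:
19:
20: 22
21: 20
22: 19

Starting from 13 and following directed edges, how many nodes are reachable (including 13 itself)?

1

BFS from 13 visits: 13
Reachable nodes: 1 of 22 total.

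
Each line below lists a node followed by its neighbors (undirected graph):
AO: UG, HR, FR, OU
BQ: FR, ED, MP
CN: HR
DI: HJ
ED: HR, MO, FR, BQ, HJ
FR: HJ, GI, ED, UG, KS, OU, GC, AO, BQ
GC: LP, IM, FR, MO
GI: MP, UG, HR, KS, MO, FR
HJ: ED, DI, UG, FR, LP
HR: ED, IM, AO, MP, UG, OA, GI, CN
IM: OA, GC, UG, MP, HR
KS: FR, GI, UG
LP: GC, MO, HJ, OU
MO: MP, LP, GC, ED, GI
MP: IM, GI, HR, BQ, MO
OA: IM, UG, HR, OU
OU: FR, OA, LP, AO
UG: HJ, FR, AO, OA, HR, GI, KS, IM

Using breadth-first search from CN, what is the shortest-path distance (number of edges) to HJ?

Level 0: CN
Level 1: HR
Level 2: AO, ED, GI, IM, MP, OA, UG
Level 3: BQ, FR, GC, HJ, KS, MO, OU
Level 4: DI, LP
HJ first appears at level 3.

3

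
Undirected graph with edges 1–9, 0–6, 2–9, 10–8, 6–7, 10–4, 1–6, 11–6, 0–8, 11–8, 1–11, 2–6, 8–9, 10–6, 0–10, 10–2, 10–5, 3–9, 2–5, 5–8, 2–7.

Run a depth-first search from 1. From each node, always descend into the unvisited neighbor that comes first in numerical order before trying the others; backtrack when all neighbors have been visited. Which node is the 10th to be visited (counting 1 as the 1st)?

10

Visit 1
1 → 6
6 → 0
0 → 8
8 → 5
5 → 2
2 → 7
2 → 9
9 → 3
2 → 10
10 → 4
8 → 11

Visit order: 1, 6, 0, 8, 5, 2, 7, 9, 3, 10, 4, 11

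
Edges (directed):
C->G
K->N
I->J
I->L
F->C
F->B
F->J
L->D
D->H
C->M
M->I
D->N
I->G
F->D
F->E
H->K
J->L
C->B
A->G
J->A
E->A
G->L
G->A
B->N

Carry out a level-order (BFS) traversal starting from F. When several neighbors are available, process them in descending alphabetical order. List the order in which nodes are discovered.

F -> J -> E -> D -> C -> B -> L -> A -> N -> H -> M -> G -> K -> I

Visit F; enqueue J, E, D, C, B → queue [J, E, D, C, B]
Visit J; enqueue L, A → queue [E, D, C, B, L, A]
Visit E → queue [D, C, B, L, A]
Visit D; enqueue N, H → queue [C, B, L, A, N, H]
Visit C; enqueue M, G → queue [B, L, A, N, H, M, G]
Visit B → queue [L, A, N, H, M, G]
Visit L → queue [A, N, H, M, G]
Visit A → queue [N, H, M, G]
Visit N → queue [H, M, G]
Visit H; enqueue K → queue [M, G, K]
Visit M; enqueue I → queue [G, K, I]
Visit G → queue [K, I]
Visit K → queue [I]
Visit I → queue []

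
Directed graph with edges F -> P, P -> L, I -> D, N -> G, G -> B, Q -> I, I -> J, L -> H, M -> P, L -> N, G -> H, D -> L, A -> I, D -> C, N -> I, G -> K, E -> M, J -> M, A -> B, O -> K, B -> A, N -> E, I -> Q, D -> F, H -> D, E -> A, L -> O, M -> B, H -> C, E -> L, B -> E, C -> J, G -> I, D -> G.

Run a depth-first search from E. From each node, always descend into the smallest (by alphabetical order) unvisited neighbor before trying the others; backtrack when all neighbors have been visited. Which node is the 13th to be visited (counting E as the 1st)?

Visit E
E → A
A → B
A → I
I → D
D → C
C → J
J → M
M → P
P → L
L → H
L → N
N → G
G → K
L → O
D → F
I → Q

Visit order: E, A, B, I, D, C, J, M, P, L, H, N, G, K, O, F, Q

G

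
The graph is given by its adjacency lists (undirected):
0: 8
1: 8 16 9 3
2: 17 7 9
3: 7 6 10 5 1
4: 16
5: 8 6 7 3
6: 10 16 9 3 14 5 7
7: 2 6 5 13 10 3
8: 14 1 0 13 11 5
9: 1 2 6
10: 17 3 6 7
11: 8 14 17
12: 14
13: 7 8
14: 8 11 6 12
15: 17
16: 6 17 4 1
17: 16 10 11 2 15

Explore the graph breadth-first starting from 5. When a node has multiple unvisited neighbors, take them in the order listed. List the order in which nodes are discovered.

5 -> 8 -> 6 -> 7 -> 3 -> 14 -> 1 -> 0 -> 13 -> 11 -> 10 -> 16 -> 9 -> 2 -> 12 -> 17 -> 4 -> 15

Visit 5; enqueue 8, 6, 7, 3 → queue [8, 6, 7, 3]
Visit 8; enqueue 14, 1, 0, 13, 11 → queue [6, 7, 3, 14, 1, 0, 13, 11]
Visit 6; enqueue 10, 16, 9 → queue [7, 3, 14, 1, 0, 13, 11, 10, 16, 9]
Visit 7; enqueue 2 → queue [3, 14, 1, 0, 13, 11, 10, 16, 9, 2]
Visit 3 → queue [14, 1, 0, 13, 11, 10, 16, 9, 2]
Visit 14; enqueue 12 → queue [1, 0, 13, 11, 10, 16, 9, 2, 12]
Visit 1 → queue [0, 13, 11, 10, 16, 9, 2, 12]
Visit 0 → queue [13, 11, 10, 16, 9, 2, 12]
Visit 13 → queue [11, 10, 16, 9, 2, 12]
Visit 11; enqueue 17 → queue [10, 16, 9, 2, 12, 17]
Visit 10 → queue [16, 9, 2, 12, 17]
Visit 16; enqueue 4 → queue [9, 2, 12, 17, 4]
Visit 9 → queue [2, 12, 17, 4]
Visit 2 → queue [12, 17, 4]
Visit 12 → queue [17, 4]
Visit 17; enqueue 15 → queue [4, 15]
Visit 4 → queue [15]
Visit 15 → queue []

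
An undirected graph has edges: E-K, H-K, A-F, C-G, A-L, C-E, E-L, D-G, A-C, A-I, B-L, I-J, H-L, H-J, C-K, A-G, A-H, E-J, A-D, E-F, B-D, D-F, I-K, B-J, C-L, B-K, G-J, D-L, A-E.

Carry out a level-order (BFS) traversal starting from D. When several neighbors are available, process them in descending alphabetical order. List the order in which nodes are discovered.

Visit D; enqueue L, G, F, B, A → queue [L, G, F, B, A]
Visit L; enqueue H, E, C → queue [G, F, B, A, H, E, C]
Visit G; enqueue J → queue [F, B, A, H, E, C, J]
Visit F → queue [B, A, H, E, C, J]
Visit B; enqueue K → queue [A, H, E, C, J, K]
Visit A; enqueue I → queue [H, E, C, J, K, I]
Visit H → queue [E, C, J, K, I]
Visit E → queue [C, J, K, I]
Visit C → queue [J, K, I]
Visit J → queue [K, I]
Visit K → queue [I]
Visit I → queue []

D, L, G, F, B, A, H, E, C, J, K, I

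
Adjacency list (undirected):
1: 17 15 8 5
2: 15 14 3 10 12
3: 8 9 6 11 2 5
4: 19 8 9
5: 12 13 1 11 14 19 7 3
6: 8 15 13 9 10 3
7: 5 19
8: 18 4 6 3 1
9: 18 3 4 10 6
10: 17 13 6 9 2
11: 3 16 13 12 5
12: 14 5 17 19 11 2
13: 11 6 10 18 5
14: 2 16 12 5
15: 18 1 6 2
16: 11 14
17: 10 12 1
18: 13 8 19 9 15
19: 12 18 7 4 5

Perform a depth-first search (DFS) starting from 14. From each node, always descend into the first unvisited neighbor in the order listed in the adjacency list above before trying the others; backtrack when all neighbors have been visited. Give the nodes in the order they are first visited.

14, 2, 15, 18, 13, 11, 3, 8, 4, 19, 12, 5, 1, 17, 10, 6, 9, 7, 16

Visit 14
14 → 2
2 → 15
15 → 18
18 → 13
13 → 11
11 → 3
3 → 8
8 → 4
4 → 19
19 → 12
12 → 5
5 → 1
1 → 17
17 → 10
10 → 6
6 → 9
5 → 7
11 → 16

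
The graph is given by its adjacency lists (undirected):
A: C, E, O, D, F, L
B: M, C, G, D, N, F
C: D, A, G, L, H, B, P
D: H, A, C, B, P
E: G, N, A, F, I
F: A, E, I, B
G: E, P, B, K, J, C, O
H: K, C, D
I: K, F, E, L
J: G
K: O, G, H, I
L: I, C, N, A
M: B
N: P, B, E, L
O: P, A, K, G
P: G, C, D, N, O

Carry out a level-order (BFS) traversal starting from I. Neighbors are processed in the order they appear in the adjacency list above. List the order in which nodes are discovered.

Visit I; enqueue K, F, E, L → queue [K, F, E, L]
Visit K; enqueue O, G, H → queue [F, E, L, O, G, H]
Visit F; enqueue A, B → queue [E, L, O, G, H, A, B]
Visit E; enqueue N → queue [L, O, G, H, A, B, N]
Visit L; enqueue C → queue [O, G, H, A, B, N, C]
Visit O; enqueue P → queue [G, H, A, B, N, C, P]
Visit G; enqueue J → queue [H, A, B, N, C, P, J]
Visit H; enqueue D → queue [A, B, N, C, P, J, D]
Visit A → queue [B, N, C, P, J, D]
Visit B; enqueue M → queue [N, C, P, J, D, M]
Visit N → queue [C, P, J, D, M]
Visit C → queue [P, J, D, M]
Visit P → queue [J, D, M]
Visit J → queue [D, M]
Visit D → queue [M]
Visit M → queue []

I, K, F, E, L, O, G, H, A, B, N, C, P, J, D, M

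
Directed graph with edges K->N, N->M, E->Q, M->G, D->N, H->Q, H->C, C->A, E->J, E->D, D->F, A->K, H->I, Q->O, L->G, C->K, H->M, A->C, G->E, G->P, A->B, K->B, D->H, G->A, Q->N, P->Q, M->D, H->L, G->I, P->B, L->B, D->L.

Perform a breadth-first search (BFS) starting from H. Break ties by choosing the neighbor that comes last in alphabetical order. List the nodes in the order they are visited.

H Q M L I C O N G D B K A P E F J

Visit H; enqueue Q, M, L, I, C → queue [Q, M, L, I, C]
Visit Q; enqueue O, N → queue [M, L, I, C, O, N]
Visit M; enqueue G, D → queue [L, I, C, O, N, G, D]
Visit L; enqueue B → queue [I, C, O, N, G, D, B]
Visit I → queue [C, O, N, G, D, B]
Visit C; enqueue K, A → queue [O, N, G, D, B, K, A]
Visit O → queue [N, G, D, B, K, A]
Visit N → queue [G, D, B, K, A]
Visit G; enqueue P, E → queue [D, B, K, A, P, E]
Visit D; enqueue F → queue [B, K, A, P, E, F]
Visit B → queue [K, A, P, E, F]
Visit K → queue [A, P, E, F]
Visit A → queue [P, E, F]
Visit P → queue [E, F]
Visit E; enqueue J → queue [F, J]
Visit F → queue [J]
Visit J → queue []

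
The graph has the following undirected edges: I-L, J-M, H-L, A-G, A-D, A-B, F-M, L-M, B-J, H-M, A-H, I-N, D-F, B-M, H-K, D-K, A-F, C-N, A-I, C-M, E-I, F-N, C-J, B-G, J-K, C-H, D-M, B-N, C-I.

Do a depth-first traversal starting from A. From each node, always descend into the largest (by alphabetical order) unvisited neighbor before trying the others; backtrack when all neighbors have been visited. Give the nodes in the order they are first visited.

A I N F M L H K J C B G D E

Visit A
A → I
I → N
N → F
F → M
M → L
L → H
H → K
K → J
J → C
J → B
B → G
K → D
I → E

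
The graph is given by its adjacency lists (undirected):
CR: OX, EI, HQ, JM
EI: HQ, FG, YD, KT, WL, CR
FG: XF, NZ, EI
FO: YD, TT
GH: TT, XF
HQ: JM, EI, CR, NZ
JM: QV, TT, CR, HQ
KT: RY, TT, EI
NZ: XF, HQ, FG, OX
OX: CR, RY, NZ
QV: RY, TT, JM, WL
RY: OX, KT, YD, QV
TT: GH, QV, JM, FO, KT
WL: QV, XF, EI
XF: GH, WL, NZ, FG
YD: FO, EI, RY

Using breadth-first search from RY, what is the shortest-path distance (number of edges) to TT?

2

Level 0: RY
Level 1: KT, OX, QV, YD
Level 2: CR, EI, FO, JM, NZ, TT, WL
Level 3: FG, GH, HQ, XF
TT first appears at level 2.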